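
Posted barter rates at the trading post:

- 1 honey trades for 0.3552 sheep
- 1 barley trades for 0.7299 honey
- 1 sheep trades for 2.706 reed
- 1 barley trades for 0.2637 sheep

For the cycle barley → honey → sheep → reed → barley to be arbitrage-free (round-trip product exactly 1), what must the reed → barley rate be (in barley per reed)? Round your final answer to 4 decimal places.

Known legs of the cycle: 0.7299 × 0.3552 × 2.706 = 0.70155885888
For no arbitrage the full-cycle product must be 1, so the missing rate is 1 / 0.70155885888 ≈ 1.425397.

1.4254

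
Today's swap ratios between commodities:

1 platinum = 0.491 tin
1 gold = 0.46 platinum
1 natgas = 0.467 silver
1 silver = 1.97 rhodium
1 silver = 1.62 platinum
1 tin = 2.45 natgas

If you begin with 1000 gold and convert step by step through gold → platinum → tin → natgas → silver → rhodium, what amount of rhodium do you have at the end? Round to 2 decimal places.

1000 gold × 0.46 = 460 platinum
460 platinum × 0.491 = 225.86 tin
225.86 tin × 2.45 = 553.357 natgas
553.357 natgas × 0.467 = 258.417719 silver
258.417719 silver × 1.97 = 509.08290643 rhodium

509.08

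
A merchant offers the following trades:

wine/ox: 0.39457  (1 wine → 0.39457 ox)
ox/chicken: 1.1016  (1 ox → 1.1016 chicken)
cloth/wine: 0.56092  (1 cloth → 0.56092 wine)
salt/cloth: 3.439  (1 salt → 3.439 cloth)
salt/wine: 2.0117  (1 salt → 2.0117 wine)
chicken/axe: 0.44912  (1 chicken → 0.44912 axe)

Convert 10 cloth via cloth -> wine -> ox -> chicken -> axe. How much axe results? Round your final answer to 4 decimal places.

10 cloth × 0.56092 = 5.6092 wine
5.6092 wine × 0.39457 = 2.213222044 ox
2.213222044 ox × 1.1016 = 2.4380854036704 chicken
2.4380854036704 chicken × 0.44912 = 1.094992916496450048 axe

1.0950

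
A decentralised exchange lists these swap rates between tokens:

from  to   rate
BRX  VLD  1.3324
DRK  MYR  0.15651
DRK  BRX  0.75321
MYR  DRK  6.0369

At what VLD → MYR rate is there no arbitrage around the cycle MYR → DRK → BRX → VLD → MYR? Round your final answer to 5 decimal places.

Known legs of the cycle: 6.0369 × 0.75321 × 1.3324 = 6.0584940154476
For no arbitrage the full-cycle product must be 1, so the missing rate is 1 / 6.0584940154476 ≈ 0.1650575.

0.16506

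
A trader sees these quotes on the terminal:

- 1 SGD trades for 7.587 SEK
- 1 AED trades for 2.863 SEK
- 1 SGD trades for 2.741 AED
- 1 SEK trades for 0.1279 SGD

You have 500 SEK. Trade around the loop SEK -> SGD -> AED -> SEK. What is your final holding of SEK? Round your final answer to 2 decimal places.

501.85

500 SEK × 0.1279 = 63.95 SGD
63.95 SGD × 2.741 = 175.28695 AED
175.28695 AED × 2.863 = 501.84653785 SEK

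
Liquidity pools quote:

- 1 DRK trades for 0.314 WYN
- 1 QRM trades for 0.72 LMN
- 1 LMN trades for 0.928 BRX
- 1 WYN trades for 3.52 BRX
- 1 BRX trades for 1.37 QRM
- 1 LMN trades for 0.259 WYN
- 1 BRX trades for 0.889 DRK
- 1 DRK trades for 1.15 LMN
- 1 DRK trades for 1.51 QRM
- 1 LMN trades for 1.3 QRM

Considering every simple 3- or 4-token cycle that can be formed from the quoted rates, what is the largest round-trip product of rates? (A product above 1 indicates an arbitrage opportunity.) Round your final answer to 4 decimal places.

0.9826

WYN→BRX→DRK→WYN: 3.52 × 0.889 × 0.314 = 0.98259
LMN→BRX→DRK→LMN: 0.928 × 0.889 × 1.15 = 0.94874
WYN→BRX→DRK→LMN→WYN: 3.52 × 0.889 × 1.15 × 0.259 = 0.93206
LMN→BRX→QRM→LMN: 0.928 × 1.37 × 0.72 = 0.91538
WYN→BRX→QRM→LMN→WYN: 3.52 × 1.37 × 0.72 × 0.259 = 0.89928
LMN→BRX→DRK→QRM→LMN: 0.928 × 0.889 × 1.51 × 0.72 = 0.89693
Maximum is WYN→BRX→DRK→WYN at 0.9826; no arbitrage — every cycle loses value.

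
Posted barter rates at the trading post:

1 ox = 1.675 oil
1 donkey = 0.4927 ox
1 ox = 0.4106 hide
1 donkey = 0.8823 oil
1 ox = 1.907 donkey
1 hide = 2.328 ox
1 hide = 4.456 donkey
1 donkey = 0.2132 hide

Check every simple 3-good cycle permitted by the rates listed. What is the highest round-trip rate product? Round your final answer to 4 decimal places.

0.9465

hide→ox→donkey→hide: 2.328 × 1.907 × 0.2132 = 0.94650
hide→donkey→ox→hide: 4.456 × 0.4927 × 0.4106 = 0.90146
Maximum is hide→ox→donkey→hide at 0.9465; no arbitrage — every cycle loses value.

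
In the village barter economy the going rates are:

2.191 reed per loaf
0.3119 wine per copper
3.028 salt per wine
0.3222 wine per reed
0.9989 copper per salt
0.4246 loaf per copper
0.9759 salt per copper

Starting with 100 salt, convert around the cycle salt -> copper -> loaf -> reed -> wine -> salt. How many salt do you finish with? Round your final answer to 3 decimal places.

90.662

100 salt × 0.9989 = 99.89 copper
99.89 copper × 0.4246 = 42.413294 loaf
42.413294 loaf × 2.191 = 92.927527154 reed
92.927527154 reed × 0.3222 = 29.9412492490188 wine
29.9412492490188 wine × 3.028 = 90.6621027260289264 salt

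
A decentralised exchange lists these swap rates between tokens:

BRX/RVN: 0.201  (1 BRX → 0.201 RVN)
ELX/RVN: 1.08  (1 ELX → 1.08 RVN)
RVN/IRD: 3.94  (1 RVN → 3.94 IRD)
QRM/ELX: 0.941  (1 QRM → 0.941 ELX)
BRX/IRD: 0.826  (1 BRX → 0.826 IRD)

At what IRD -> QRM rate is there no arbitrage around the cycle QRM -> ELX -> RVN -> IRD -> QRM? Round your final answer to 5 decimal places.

Known legs of the cycle: 0.941 × 1.08 × 3.94 = 4.0041432
For no arbitrage the full-cycle product must be 1, so the missing rate is 1 / 4.0041432 ≈ 0.2497413.

0.24974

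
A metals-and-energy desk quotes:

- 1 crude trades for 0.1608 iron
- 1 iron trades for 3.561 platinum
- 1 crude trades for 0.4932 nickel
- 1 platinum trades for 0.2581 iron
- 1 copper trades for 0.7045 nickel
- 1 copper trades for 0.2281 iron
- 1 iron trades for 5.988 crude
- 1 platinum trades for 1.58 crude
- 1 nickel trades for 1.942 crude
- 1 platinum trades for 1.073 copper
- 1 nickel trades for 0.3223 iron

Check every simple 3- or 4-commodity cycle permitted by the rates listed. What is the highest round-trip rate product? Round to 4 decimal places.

iron→crude→nickel→iron: 5.988 × 0.4932 × 0.3223 = 0.95184
platinum→crude→iron→platinum: 1.58 × 0.1608 × 3.561 = 0.90472
platinum→crude→nickel→iron→platinum: 1.58 × 0.4932 × 0.3223 × 3.561 = 0.89436
platinum→copper→iron→platinum: 1.073 × 0.2281 × 3.561 = 0.87156
platinum→copper→nickel→iron→platinum: 1.073 × 0.7045 × 0.3223 × 3.561 = 0.86759
Maximum is iron→crude→nickel→iron at 0.9518; no arbitrage — every cycle loses value.

0.9518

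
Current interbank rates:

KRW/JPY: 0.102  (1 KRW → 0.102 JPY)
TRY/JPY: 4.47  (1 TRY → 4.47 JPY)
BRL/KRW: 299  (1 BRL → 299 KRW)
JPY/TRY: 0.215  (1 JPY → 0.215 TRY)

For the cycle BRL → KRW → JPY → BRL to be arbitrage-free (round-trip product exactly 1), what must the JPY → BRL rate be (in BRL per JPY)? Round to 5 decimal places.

Known legs of the cycle: 299 × 0.102 = 30.498
For no arbitrage the full-cycle product must be 1, so the missing rate is 1 / 30.498 ≈ 0.0327890.

0.03279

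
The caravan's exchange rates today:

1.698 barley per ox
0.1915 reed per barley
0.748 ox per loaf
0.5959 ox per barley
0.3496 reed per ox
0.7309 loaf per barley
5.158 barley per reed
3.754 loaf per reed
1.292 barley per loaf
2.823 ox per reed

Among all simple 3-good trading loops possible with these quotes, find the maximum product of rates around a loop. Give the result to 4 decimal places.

1.0745

reed→barley→ox→reed: 5.158 × 0.5959 × 0.3496 = 1.07455
loaf→ox→reed→loaf: 0.748 × 0.3496 × 3.754 = 0.98167
loaf→barley→reed→loaf: 1.292 × 0.1915 × 3.754 = 0.92881
loaf→ox→barley→loaf: 0.748 × 1.698 × 0.7309 = 0.92832
reed→ox→barley→reed: 2.823 × 1.698 × 0.1915 = 0.91795
Maximum is reed→barley→ox→reed at 1.0745; arbitrage exists.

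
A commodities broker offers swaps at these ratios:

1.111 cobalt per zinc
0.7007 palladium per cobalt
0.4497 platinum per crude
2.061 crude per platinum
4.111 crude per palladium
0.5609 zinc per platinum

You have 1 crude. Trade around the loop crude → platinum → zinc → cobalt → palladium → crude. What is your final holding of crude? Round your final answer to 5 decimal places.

0.80724

1 crude × 0.4497 = 0.4497 platinum
0.4497 platinum × 0.5609 = 0.25223673 zinc
0.25223673 zinc × 1.111 = 0.28023500703 cobalt
0.28023500703 cobalt × 0.7007 = 0.196360669425921 palladium
0.196360669425921 palladium × 4.111 = 0.807238712009961231 crude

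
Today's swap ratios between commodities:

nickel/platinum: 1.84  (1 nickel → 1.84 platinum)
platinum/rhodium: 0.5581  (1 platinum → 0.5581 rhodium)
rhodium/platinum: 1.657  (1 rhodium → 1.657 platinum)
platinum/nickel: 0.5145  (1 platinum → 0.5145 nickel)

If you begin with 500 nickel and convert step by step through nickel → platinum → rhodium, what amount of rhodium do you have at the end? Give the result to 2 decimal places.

513.45

500 nickel × 1.84 = 920 platinum
920 platinum × 0.5581 = 513.452 rhodium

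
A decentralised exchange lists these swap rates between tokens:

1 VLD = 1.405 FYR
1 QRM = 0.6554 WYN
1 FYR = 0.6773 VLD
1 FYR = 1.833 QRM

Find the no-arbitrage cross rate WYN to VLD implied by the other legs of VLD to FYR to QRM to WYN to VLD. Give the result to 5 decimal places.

Known legs of the cycle: 1.405 × 1.833 × 0.6554 = 1.687894221
For no arbitrage the full-cycle product must be 1, so the missing rate is 1 / 1.687894221 ≈ 0.5924542.

0.59245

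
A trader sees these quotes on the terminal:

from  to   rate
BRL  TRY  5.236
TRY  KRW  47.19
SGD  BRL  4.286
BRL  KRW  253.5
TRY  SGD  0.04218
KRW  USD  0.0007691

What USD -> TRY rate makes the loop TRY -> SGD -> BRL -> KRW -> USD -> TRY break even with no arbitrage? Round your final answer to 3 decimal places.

Known legs of the cycle: 0.04218 × 4.286 × 253.5 × 0.0007691 = 0.035246785627638
For no arbitrage the full-cycle product must be 1, so the missing rate is 1 / 0.035246785627638 ≈ 28.37138.

28.371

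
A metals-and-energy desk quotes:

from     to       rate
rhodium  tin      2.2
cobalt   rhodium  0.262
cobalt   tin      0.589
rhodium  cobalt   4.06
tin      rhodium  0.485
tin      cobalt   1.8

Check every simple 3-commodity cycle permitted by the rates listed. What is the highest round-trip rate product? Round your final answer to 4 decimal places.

rhodium→cobalt→tin→rhodium: 4.06 × 0.589 × 0.485 = 1.15980
rhodium→tin→cobalt→rhodium: 2.2 × 1.8 × 0.262 = 1.03752
Maximum is rhodium→cobalt→tin→rhodium at 1.1598; arbitrage exists.

1.1598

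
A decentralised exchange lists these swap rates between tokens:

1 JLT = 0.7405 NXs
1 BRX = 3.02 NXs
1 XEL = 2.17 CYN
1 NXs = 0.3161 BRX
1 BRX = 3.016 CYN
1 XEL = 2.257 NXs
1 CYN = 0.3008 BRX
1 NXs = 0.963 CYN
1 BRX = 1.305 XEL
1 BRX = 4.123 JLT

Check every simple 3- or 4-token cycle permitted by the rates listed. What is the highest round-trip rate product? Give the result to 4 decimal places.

0.9651

NXs→BRX→JLT→NXs: 0.3161 × 4.123 × 0.7405 = 0.96508
NXs→BRX→XEL→NXs: 0.3161 × 1.305 × 2.257 = 0.93104
NXs→CYN→BRX→JLT→NXs: 0.963 × 0.3008 × 4.123 × 0.7405 = 0.88439
NXs→CYN→BRX→NXs: 0.963 × 0.3008 × 3.02 = 0.87480
NXs→CYN→BRX→XEL→NXs: 0.963 × 0.3008 × 1.305 × 2.257 = 0.85319
CYN→BRX→XEL→CYN: 0.3008 × 1.305 × 2.17 = 0.85182
Maximum is NXs→BRX→JLT→NXs at 0.9651; no arbitrage — every cycle loses value.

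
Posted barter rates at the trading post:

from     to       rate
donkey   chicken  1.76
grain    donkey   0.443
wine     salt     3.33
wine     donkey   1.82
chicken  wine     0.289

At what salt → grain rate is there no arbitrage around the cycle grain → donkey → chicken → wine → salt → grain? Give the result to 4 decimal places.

1.3327

Known legs of the cycle: 0.443 × 1.76 × 0.289 × 3.33 = 0.7503406416
For no arbitrage the full-cycle product must be 1, so the missing rate is 1 / 0.7503406416 ≈ 1.332728.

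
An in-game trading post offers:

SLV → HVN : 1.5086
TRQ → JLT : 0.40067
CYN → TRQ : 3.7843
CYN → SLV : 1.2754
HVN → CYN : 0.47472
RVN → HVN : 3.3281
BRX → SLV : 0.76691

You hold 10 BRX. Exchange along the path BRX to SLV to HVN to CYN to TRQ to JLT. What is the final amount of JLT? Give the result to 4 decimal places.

8.3278

10 BRX × 0.76691 = 7.6691 SLV
7.6691 SLV × 1.5086 = 11.56960426 HVN
11.56960426 HVN × 0.47472 = 5.4923225343072 CYN
5.4923225343072 CYN × 3.7843 = 20.78459616657873696 TRQ
20.78459616657873696 TRQ × 0.40067 = 8.3277641460631025377632 JLT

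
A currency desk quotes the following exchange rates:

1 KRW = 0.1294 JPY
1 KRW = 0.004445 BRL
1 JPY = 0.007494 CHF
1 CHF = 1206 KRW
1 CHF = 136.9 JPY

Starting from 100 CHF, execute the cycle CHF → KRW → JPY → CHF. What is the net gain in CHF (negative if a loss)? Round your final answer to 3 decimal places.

100 CHF × 1206 = 120600 KRW
120600 KRW × 0.1294 = 15605.64 JPY
15605.64 JPY × 0.007494 = 116.94866616 CHF
Net change: 116.94866616 − 100 = 16.94866616 CHF

16.949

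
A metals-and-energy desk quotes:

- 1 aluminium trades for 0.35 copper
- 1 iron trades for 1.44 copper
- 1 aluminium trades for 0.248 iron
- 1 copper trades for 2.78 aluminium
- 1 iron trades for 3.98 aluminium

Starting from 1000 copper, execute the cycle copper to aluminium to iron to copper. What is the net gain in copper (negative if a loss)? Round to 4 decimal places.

-7.2064

1000 copper × 2.78 = 2780 aluminium
2780 aluminium × 0.248 = 689.44 iron
689.44 iron × 1.44 = 992.7936 copper
Net change: 992.7936 − 1000 = -7.2064 copper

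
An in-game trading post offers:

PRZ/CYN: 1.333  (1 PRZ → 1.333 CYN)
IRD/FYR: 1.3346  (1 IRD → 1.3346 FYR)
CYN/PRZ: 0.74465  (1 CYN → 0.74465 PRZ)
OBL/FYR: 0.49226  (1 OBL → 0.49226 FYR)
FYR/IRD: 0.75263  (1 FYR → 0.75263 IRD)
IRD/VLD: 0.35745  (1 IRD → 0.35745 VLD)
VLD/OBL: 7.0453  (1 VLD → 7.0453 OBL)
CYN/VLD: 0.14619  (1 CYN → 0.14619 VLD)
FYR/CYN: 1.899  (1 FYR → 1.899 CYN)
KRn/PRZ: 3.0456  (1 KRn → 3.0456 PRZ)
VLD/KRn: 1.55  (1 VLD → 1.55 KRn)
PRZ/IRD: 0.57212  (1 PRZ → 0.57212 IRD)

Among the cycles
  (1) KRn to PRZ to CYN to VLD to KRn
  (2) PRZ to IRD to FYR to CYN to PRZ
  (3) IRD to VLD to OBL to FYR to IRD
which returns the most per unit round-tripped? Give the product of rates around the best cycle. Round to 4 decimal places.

(1) 3.0456 × 1.333 × 0.14619 × 1.55 = 0.91992
(2) 0.57212 × 1.3346 × 1.899 × 0.74465 = 1.07973
(3) 0.35745 × 7.0453 × 0.49226 × 0.75263 = 0.93302
Highest is cycle (2) at 1.0797 (>1, arbitrage).

1.0797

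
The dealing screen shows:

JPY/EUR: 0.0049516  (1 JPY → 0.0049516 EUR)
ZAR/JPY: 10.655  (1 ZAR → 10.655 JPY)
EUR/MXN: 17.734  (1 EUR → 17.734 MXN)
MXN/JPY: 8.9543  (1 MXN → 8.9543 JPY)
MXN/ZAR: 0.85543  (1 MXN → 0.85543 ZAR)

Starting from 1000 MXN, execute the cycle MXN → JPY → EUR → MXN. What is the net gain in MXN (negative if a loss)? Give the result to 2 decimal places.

1000 MXN × 8.9543 = 8954.3 JPY
8954.3 JPY × 0.0049516 = 44.33811188 EUR
44.33811188 EUR × 17.734 = 786.29207607992 MXN
Net change: 786.29207607992 − 1000 = -213.70792392008 MXN

-213.71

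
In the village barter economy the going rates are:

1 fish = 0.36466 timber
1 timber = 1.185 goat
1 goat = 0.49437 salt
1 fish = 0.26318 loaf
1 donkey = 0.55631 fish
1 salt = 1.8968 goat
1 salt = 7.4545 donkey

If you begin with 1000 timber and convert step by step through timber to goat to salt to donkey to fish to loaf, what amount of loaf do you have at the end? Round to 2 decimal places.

639.38

1000 timber × 1.185 = 1185 goat
1185 goat × 0.49437 = 585.82845 salt
585.82845 salt × 7.4545 = 4367.058180525 donkey
4367.058180525 donkey × 0.55631 = 2429.43813640786275 fish
2429.43813640786275 fish × 0.26318 = 639.379528739821318545 loaf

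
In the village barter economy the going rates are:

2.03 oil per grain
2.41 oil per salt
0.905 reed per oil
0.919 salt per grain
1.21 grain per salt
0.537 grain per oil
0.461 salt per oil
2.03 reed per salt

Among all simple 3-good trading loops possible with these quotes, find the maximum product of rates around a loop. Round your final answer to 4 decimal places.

grain→salt→oil→grain: 0.919 × 2.41 × 0.537 = 1.18934
grain→oil→salt→grain: 2.03 × 0.461 × 1.21 = 1.13235
Maximum is grain→salt→oil→grain at 1.1893; arbitrage exists.

1.1893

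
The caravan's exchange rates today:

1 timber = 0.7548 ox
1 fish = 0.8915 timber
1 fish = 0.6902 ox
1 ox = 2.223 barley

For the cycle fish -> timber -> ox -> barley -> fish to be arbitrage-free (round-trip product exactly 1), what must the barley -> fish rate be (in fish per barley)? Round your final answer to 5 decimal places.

0.66851

Known legs of the cycle: 0.8915 × 0.7548 × 2.223 = 1.4958660366
For no arbitrage the full-cycle product must be 1, so the missing rate is 1 / 1.4958660366 ≈ 0.6685091.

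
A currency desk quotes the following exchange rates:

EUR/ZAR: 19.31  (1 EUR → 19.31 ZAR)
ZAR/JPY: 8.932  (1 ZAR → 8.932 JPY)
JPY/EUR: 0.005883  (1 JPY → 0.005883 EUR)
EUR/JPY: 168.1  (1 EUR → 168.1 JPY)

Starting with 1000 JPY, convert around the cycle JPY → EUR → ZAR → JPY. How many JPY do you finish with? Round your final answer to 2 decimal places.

1014.68

1000 JPY × 0.005883 = 5.883 EUR
5.883 EUR × 19.31 = 113.60073 ZAR
113.60073 ZAR × 8.932 = 1014.68172036 JPY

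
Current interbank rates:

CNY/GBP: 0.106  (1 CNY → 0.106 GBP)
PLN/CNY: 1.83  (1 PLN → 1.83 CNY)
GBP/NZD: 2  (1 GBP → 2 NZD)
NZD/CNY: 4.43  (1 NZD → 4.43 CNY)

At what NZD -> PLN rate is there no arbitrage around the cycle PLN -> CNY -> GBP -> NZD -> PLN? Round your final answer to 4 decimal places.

Known legs of the cycle: 1.83 × 0.106 × 2 = 0.38796
For no arbitrage the full-cycle product must be 1, so the missing rate is 1 / 0.38796 ≈ 2.577585.

2.5776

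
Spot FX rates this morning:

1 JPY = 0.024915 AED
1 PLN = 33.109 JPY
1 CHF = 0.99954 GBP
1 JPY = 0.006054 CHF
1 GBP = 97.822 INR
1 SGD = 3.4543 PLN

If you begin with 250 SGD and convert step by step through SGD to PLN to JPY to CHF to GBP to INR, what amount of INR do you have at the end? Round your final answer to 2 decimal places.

16924.87

250 SGD × 3.4543 = 863.575 PLN
863.575 PLN × 33.109 = 28592.104675 JPY
28592.104675 JPY × 0.006054 = 173.09660170245 CHF
173.09660170245 CHF × 0.99954 = 173.016977265666873 GBP
173.016977265666873 GBP × 97.822 = 16924.866750082064850606 INR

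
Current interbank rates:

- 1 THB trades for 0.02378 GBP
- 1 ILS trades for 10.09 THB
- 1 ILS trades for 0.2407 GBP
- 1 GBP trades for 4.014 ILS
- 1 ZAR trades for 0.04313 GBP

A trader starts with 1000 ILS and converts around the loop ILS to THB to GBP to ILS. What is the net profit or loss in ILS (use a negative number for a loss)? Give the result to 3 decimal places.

1000 ILS × 10.09 = 10090 THB
10090 THB × 0.02378 = 239.9402 GBP
239.9402 GBP × 4.014 = 963.1199628 ILS
Net change: 963.1199628 − 1000 = -36.8800372 ILS

-36.880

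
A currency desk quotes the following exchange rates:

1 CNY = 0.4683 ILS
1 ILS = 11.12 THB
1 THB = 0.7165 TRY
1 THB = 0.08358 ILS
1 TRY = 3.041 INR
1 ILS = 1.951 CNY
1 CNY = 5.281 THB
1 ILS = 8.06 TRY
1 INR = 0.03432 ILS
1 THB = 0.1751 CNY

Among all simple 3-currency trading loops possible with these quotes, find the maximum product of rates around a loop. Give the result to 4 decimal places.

0.9118

THB→CNY→ILS→THB: 0.1751 × 0.4683 × 11.12 = 0.91183
THB→ILS→CNY→THB: 0.08358 × 1.951 × 5.281 = 0.86114
TRY→INR→ILS→TRY: 3.041 × 0.03432 × 8.06 = 0.84120
Maximum is THB→CNY→ILS→THB at 0.9118; no arbitrage — every cycle loses value.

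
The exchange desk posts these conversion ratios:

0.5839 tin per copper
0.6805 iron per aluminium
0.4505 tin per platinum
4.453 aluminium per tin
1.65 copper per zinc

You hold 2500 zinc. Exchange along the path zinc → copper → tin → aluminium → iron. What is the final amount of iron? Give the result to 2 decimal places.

2500 zinc × 1.65 = 4125 copper
4125 copper × 0.5839 = 2408.5875 tin
2408.5875 tin × 4.453 = 10725.4401375 aluminium
10725.4401375 aluminium × 0.6805 = 7298.66201356875 iron

7298.66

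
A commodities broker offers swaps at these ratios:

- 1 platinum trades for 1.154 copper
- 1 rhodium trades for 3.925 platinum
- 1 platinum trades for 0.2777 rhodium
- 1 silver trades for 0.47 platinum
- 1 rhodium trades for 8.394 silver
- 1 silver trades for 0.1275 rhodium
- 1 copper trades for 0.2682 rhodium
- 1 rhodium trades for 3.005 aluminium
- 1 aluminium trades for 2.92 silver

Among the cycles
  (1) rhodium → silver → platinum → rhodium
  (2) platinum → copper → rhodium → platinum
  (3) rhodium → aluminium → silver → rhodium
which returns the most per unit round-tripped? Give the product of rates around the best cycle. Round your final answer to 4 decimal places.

1.2148

(1) 8.394 × 0.47 × 0.2777 = 1.09558
(2) 1.154 × 0.2682 × 3.925 = 1.21480
(3) 3.005 × 2.92 × 0.1275 = 1.11876
Highest is cycle (2) at 1.2148 (>1, arbitrage).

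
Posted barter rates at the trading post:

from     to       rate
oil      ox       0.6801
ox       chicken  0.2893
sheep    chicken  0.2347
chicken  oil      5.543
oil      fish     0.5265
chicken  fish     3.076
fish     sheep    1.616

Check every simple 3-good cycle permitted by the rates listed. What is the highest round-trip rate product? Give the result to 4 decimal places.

sheep→chicken→fish→sheep: 0.2347 × 3.076 × 1.616 = 1.16665
oil→ox→chicken→oil: 0.6801 × 0.2893 × 5.543 = 1.09060
Maximum is sheep→chicken→fish→sheep at 1.1667; arbitrage exists.

1.1667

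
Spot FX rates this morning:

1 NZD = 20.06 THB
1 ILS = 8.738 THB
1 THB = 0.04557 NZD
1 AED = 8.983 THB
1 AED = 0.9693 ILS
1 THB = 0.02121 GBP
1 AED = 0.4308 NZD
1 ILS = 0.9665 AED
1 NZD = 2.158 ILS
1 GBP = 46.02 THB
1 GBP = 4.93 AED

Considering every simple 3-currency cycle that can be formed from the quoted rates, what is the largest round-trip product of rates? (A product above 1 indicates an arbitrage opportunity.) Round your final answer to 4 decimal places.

GBP→AED→THB→GBP: 4.93 × 8.983 × 0.02121 = 0.93931
ILS→AED→NZD→ILS: 0.9665 × 0.4308 × 2.158 = 0.89852
ILS→THB→NZD→ILS: 8.738 × 0.04557 × 2.158 = 0.85930
Maximum is GBP→AED→THB→GBP at 0.9393; no arbitrage — every cycle loses value.

0.9393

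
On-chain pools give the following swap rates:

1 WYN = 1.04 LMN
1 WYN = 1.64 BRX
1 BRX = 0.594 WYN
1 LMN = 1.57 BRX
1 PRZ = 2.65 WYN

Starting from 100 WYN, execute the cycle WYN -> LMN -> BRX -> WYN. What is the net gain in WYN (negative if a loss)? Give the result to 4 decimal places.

100 WYN × 1.04 = 104 LMN
104 LMN × 1.57 = 163.28 BRX
163.28 BRX × 0.594 = 96.98832 WYN
Net change: 96.98832 − 100 = -3.01168 WYN

-3.0117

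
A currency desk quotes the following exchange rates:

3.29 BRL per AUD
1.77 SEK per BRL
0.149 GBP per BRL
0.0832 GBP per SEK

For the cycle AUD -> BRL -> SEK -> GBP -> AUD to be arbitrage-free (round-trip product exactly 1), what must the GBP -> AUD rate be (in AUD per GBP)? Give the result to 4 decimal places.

Known legs of the cycle: 3.29 × 1.77 × 0.0832 = 0.48449856
For no arbitrage the full-cycle product must be 1, so the missing rate is 1 / 0.48449856 ≈ 2.063990.

2.0640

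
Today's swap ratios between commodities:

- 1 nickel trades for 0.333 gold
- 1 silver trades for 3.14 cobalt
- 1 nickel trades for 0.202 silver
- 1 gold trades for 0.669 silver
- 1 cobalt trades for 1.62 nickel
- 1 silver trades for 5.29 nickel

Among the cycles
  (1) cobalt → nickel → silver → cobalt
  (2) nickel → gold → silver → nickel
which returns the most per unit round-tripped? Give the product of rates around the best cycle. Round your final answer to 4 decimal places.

(1) 1.62 × 0.202 × 3.14 = 1.02753
(2) 0.333 × 0.669 × 5.29 = 1.17849
Highest is cycle (2) at 1.1785 (>1, arbitrage).

1.1785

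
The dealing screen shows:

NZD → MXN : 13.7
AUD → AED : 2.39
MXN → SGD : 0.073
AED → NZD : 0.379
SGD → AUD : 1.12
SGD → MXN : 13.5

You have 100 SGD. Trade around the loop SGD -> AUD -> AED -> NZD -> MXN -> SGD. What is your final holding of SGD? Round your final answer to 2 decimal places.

100 SGD × 1.12 = 112 AUD
112 AUD × 2.39 = 267.68 AED
267.68 AED × 0.379 = 101.45072 NZD
101.45072 NZD × 13.7 = 1389.874864 MXN
1389.874864 MXN × 0.073 = 101.460865072 SGD

101.46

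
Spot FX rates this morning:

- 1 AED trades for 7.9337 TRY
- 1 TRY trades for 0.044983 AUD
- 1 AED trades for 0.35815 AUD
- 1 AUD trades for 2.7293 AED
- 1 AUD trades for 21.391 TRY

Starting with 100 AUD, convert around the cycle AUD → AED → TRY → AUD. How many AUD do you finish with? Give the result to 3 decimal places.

100 AUD × 2.7293 = 272.93 AED
272.93 AED × 7.9337 = 2165.344741 TRY
2165.344741 TRY × 0.044983 = 97.403702484403 AUD

97.404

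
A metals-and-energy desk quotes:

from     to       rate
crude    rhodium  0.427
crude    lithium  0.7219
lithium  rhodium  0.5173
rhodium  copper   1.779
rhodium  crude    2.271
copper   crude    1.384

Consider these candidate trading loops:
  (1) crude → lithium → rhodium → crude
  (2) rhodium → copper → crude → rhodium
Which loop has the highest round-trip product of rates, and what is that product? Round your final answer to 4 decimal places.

1.0513

(1) 0.7219 × 0.5173 × 2.271 = 0.84808
(2) 1.779 × 1.384 × 0.427 = 1.05133
Highest is cycle (2) at 1.0513 (>1, arbitrage).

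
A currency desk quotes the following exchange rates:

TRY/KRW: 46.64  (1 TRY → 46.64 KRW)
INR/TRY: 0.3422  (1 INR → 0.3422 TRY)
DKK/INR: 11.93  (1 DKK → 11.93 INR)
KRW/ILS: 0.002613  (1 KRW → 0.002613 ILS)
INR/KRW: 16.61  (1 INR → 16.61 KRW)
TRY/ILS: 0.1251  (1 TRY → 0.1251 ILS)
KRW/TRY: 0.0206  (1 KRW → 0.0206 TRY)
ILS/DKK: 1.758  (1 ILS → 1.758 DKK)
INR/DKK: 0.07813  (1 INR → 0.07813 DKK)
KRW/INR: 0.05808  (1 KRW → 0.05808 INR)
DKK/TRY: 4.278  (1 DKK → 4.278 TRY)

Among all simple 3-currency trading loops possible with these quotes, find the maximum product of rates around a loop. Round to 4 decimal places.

DKK→TRY→ILS→DKK: 4.278 × 0.1251 × 1.758 = 0.94084
INR→TRY→KRW→INR: 0.3422 × 46.64 × 0.05808 = 0.92697
Maximum is DKK→TRY→ILS→DKK at 0.9408; no arbitrage — every cycle loses value.

0.9408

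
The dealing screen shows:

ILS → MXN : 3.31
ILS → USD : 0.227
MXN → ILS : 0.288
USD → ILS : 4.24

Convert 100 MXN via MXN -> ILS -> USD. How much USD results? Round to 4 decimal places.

6.5376

100 MXN × 0.288 = 28.8 ILS
28.8 ILS × 0.227 = 6.5376 USD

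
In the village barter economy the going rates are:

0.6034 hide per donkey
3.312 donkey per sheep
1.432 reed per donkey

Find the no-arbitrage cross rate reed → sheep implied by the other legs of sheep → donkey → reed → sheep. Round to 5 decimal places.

Known legs of the cycle: 3.312 × 1.432 = 4.742784
For no arbitrage the full-cycle product must be 1, so the missing rate is 1 / 4.742784 ≈ 0.2108466.

0.21085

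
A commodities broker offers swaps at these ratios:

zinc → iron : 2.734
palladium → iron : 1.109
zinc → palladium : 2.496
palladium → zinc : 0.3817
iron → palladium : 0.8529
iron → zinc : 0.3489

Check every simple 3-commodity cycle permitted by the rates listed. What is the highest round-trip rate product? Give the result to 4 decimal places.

0.9658

zinc→palladium→iron→zinc: 2.496 × 1.109 × 0.3489 = 0.96578
zinc→iron→palladium→zinc: 2.734 × 0.8529 × 0.3817 = 0.89006
Maximum is zinc→palladium→iron→zinc at 0.9658; no arbitrage — every cycle loses value.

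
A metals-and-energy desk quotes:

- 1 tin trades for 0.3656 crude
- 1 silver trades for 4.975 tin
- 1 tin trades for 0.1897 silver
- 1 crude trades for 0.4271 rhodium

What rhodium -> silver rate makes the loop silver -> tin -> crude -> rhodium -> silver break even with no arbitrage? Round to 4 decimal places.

1.2873

Known legs of the cycle: 4.975 × 0.3656 × 0.4271 = 0.776835106
For no arbitrage the full-cycle product must be 1, so the missing rate is 1 / 0.776835106 ≈ 1.287274.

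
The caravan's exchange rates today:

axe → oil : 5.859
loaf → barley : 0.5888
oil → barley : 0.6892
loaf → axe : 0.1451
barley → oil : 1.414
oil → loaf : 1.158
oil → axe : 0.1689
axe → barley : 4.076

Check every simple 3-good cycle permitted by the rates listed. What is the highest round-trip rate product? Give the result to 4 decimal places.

0.9845

axe→oil→loaf→axe: 5.859 × 1.158 × 0.1451 = 0.98446
axe→barley→oil→axe: 4.076 × 1.414 × 0.1689 = 0.97345
loaf→barley→oil→loaf: 0.5888 × 1.414 × 1.158 = 0.96411
Maximum is axe→oil→loaf→axe at 0.9845; no arbitrage — every cycle loses value.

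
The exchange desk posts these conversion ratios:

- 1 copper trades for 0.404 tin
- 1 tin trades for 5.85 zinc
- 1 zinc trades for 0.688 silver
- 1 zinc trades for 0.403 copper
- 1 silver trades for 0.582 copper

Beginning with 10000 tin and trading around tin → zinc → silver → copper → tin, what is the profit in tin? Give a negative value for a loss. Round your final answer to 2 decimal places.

-536.57

10000 tin × 5.85 = 58500 zinc
58500 zinc × 0.688 = 40248 silver
40248 silver × 0.582 = 23424.336 copper
23424.336 copper × 0.404 = 9463.431744 tin
Net change: 9463.431744 − 10000 = -536.568256 tin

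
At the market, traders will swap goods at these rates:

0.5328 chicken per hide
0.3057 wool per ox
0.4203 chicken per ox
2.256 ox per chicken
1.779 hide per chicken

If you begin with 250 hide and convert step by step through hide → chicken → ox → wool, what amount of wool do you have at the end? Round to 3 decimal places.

91.863

250 hide × 0.5328 = 133.2 chicken
133.2 chicken × 2.256 = 300.4992 ox
300.4992 ox × 0.3057 = 91.86260544 wool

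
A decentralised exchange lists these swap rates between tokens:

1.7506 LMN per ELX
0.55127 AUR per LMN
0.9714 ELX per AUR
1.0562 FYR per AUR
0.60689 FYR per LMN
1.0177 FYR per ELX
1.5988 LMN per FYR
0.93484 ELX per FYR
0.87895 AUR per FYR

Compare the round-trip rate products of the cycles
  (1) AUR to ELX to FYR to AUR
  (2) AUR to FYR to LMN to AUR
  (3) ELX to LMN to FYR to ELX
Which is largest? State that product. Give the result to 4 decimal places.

(1) 0.9714 × 1.0177 × 0.87895 = 0.86892
(2) 1.0562 × 1.5988 × 0.55127 = 0.93090
(3) 1.7506 × 0.60689 × 0.93484 = 0.99319
Highest is cycle (3) at 0.9932 (≤1, no arbitrage).

0.9932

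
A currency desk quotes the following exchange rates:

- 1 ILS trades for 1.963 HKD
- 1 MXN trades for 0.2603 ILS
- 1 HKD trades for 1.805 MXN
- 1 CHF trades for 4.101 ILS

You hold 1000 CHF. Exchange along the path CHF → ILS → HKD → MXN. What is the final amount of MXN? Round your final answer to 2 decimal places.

1000 CHF × 4.101 = 4101 ILS
4101 ILS × 1.963 = 8050.263 HKD
8050.263 HKD × 1.805 = 14530.724715 MXN

14530.72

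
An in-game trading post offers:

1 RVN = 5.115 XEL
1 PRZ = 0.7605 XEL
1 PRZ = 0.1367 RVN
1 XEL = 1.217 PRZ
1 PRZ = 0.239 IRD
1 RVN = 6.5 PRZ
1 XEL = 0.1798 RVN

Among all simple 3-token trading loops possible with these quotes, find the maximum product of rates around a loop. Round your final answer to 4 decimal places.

0.8888

RVN→PRZ→XEL→RVN: 6.5 × 0.7605 × 0.1798 = 0.88880
RVN→XEL→PRZ→RVN: 5.115 × 1.217 × 0.1367 = 0.85095
Maximum is RVN→PRZ→XEL→RVN at 0.8888; no arbitrage — every cycle loses value.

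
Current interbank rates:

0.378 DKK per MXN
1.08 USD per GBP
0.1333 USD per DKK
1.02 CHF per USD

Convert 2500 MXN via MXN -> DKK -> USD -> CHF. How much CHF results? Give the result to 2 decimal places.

2500 MXN × 0.378 = 945 DKK
945 DKK × 0.1333 = 125.9685 USD
125.9685 USD × 1.02 = 128.48787 CHF

128.49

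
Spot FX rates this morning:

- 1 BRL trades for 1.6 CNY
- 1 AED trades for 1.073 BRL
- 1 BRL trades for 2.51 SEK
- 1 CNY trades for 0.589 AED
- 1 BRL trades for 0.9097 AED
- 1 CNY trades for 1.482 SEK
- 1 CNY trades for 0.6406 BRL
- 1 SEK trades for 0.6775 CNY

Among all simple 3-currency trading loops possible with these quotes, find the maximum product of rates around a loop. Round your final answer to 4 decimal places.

SEK→CNY→BRL→SEK: 0.6775 × 0.6406 × 2.51 = 1.08936
BRL→CNY→AED→BRL: 1.6 × 0.589 × 1.073 = 1.01120
Maximum is SEK→CNY→BRL→SEK at 1.0894; arbitrage exists.

1.0894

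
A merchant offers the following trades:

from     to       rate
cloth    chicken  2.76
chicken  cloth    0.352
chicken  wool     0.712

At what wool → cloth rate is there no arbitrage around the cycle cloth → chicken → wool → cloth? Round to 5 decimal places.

0.50887

Known legs of the cycle: 2.76 × 0.712 = 1.96512
For no arbitrage the full-cycle product must be 1, so the missing rate is 1 / 1.96512 ≈ 0.5088748.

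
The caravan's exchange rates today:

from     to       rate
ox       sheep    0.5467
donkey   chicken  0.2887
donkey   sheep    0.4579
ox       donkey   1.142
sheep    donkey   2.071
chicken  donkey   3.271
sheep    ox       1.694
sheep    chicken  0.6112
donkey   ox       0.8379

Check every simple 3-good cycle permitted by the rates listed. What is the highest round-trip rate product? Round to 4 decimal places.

ox→sheep→donkey→ox: 0.5467 × 2.071 × 0.8379 = 0.94868
sheep→chicken→donkey→sheep: 0.6112 × 3.271 × 0.4579 = 0.91545
ox→donkey→sheep→ox: 1.142 × 0.4579 × 1.694 = 0.88583
Maximum is ox→sheep→donkey→ox at 0.9487; no arbitrage — every cycle loses value.

0.9487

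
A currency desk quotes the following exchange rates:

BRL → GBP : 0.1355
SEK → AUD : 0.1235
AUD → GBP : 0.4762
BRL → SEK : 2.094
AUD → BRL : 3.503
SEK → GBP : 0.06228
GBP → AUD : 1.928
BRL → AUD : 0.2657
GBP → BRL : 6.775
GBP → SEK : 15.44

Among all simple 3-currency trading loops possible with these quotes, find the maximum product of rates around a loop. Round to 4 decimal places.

GBP→AUD→BRL→GBP: 1.928 × 3.503 × 0.1355 = 0.91514
GBP→SEK→AUD→GBP: 15.44 × 0.1235 × 0.4762 = 0.90804
BRL→SEK→AUD→BRL: 2.094 × 0.1235 × 3.503 = 0.90591
GBP→BRL→SEK→GBP: 6.775 × 2.094 × 0.06228 = 0.88356
GBP→BRL→AUD→GBP: 6.775 × 0.2657 × 0.4762 = 0.85722
Maximum is GBP→AUD→BRL→GBP at 0.9151; no arbitrage — every cycle loses value.

0.9151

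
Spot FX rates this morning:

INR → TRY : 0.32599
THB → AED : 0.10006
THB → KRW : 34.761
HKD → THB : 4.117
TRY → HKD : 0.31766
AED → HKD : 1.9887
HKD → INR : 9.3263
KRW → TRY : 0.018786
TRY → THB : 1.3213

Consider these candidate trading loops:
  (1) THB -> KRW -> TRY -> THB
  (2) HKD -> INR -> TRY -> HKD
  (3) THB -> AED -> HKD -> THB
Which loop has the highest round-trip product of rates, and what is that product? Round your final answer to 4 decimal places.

(1) 34.761 × 0.018786 × 1.3213 = 0.86284
(2) 9.3263 × 0.32599 × 0.31766 = 0.96578
(3) 0.10006 × 1.9887 × 4.117 = 0.81924
Highest is cycle (2) at 0.9658 (≤1, no arbitrage).

0.9658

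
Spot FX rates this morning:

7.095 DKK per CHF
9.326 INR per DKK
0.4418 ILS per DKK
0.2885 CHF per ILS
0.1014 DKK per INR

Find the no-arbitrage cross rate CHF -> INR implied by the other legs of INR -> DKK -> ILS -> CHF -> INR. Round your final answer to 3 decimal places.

77.373

Known legs of the cycle: 0.1014 × 0.4418 × 0.2885 = 0.01292437302
For no arbitrage the full-cycle product must be 1, so the missing rate is 1 / 0.01292437302 ≈ 77.37319.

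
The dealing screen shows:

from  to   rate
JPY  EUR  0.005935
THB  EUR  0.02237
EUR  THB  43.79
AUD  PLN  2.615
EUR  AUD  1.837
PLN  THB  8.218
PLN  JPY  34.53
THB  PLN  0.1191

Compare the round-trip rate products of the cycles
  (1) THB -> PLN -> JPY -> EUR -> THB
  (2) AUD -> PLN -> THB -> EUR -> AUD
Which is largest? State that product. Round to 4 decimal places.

(1) 0.1191 × 34.53 × 0.005935 × 43.79 = 1.06882
(2) 2.615 × 8.218 × 0.02237 × 1.837 = 0.88311
Highest is cycle (1) at 1.0688 (>1, arbitrage).

1.0688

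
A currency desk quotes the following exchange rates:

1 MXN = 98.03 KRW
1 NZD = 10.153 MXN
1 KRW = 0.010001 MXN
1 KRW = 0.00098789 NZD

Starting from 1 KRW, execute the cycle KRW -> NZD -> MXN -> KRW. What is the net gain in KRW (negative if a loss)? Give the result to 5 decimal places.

-0.01675

1 KRW × 0.00098789 = 0.00098789 NZD
0.00098789 NZD × 10.153 = 0.01003004717 MXN
0.01003004717 MXN × 98.03 = 0.9832455240751 KRW
Net change: 0.9832455240751 − 1 = -0.0167544759249 KRW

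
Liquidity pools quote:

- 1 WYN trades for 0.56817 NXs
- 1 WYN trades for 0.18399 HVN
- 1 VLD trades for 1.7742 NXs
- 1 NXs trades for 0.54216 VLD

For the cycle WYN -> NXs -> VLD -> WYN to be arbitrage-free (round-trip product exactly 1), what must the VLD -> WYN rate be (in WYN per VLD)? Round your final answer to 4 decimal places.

3.2463

Known legs of the cycle: 0.56817 × 0.54216 = 0.3080390472
For no arbitrage the full-cycle product must be 1, so the missing rate is 1 / 0.3080390472 ≈ 3.246342.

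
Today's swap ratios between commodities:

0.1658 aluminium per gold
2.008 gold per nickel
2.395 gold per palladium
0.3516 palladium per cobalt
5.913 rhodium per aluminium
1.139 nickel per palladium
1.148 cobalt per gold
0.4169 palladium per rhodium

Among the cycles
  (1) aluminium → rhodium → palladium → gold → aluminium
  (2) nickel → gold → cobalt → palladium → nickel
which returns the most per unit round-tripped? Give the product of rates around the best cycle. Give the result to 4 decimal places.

(1) 5.913 × 0.4169 × 2.395 × 0.1658 = 0.97888
(2) 2.008 × 1.148 × 0.3516 × 1.139 = 0.92316
Highest is cycle (1) at 0.9789 (≤1, no arbitrage).

0.9789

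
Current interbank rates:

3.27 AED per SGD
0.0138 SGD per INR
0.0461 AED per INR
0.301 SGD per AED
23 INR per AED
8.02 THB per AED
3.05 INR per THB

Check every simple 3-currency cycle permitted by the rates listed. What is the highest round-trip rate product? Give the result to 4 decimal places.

AED→THB→INR→AED: 8.02 × 3.05 × 0.0461 = 1.12765
AED→INR→SGD→AED: 23 × 0.0138 × 3.27 = 1.03790
Maximum is AED→THB→INR→AED at 1.1277; arbitrage exists.

1.1277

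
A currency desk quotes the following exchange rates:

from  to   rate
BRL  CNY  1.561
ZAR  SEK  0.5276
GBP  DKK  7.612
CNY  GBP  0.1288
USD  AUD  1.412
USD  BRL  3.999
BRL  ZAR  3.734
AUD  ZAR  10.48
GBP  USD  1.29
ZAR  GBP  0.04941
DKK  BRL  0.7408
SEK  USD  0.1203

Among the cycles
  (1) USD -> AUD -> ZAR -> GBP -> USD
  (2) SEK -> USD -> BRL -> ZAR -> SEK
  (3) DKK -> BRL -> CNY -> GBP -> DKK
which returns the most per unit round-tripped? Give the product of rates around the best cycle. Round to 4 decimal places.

1.1338

(1) 1.412 × 10.48 × 0.04941 × 1.29 = 0.94319
(2) 0.1203 × 3.999 × 3.734 × 0.5276 = 0.94776
(3) 0.7408 × 1.561 × 0.1288 × 7.612 = 1.13375
Highest is cycle (3) at 1.1338 (>1, arbitrage).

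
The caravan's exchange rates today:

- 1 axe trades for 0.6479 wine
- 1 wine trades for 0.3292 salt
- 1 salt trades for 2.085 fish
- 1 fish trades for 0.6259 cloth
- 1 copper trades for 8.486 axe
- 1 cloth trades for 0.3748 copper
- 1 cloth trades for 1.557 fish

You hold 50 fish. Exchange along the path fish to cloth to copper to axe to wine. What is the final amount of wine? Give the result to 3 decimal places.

64.489

50 fish × 0.6259 = 31.295 cloth
31.295 cloth × 0.3748 = 11.729366 copper
11.729366 copper × 8.486 = 99.535399876 axe
99.535399876 axe × 0.6479 = 64.4889855796604 wine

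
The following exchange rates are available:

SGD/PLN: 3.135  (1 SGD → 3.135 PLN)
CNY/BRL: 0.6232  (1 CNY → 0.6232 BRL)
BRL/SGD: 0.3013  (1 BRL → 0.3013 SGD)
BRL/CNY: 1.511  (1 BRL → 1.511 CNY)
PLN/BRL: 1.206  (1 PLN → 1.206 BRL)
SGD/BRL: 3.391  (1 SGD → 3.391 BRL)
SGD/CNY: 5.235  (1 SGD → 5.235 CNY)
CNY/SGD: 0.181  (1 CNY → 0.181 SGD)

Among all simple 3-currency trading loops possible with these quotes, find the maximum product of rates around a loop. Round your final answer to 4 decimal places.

1.1392

SGD→PLN→BRL→SGD: 3.135 × 1.206 × 0.3013 = 1.13916
SGD→CNY→BRL→SGD: 5.235 × 0.6232 × 0.3013 = 0.98298
SGD→BRL→CNY→SGD: 3.391 × 1.511 × 0.181 = 0.92741
Maximum is SGD→PLN→BRL→SGD at 1.1392; arbitrage exists.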